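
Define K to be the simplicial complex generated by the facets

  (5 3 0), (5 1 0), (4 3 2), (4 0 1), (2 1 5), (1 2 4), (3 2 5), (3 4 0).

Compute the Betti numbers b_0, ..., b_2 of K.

Order the vertices as 0 < 1 < 2 < 3 < 4 < 5. Listing each simplex with vertices in this order, K has dimension 2 with simplices:

  0-simplices (6): [0], [1], [2], [3], [4], [5]
  1-simplices (12): [0,1], [0,3], [0,4], [0,5], [1,2], [1,4], [1,5], [2,3], [2,4], [2,5], [3,4], [3,5]
  2-simplices (8): [0,1,4], [0,1,5], [0,3,4], [0,3,5], [1,2,4], [1,2,5], [2,3,4], [2,3,5]

Hence C_0 ≅ Z^6, C_1 ≅ Z^12, C_2 ≅ Z^8.

The boundary map ∂_1: C_1 → C_0 maps an edge to its endpoints' difference, ∂[p,q] = q − p.
The resulting 6×12 matrix has rank 5, and its Smith normal form has invariant factors (1,1,1,1,1).

Boundary ∂_2: C_2 → C_1 maps a triangle to the signed sum of its edges. For instance
  ∂[2,3,5] = [3,5] − [2,5] + [2,3],
  ∂[0,3,5] = [3,5] − [0,5] + [0,3].
As a 12×8 matrix over Z this has rank 7, with invariant factors (1,1,1,1,1,1,1).

Computing H_k = (kernel of ∂_k) / (image of ∂_{k+1}):

  H_0: rank C_0 − rank ∂_1 = 6 − 5 = 1, and the invariant factors of ∂_1 are all 1, so H_0 ≅ Z.
  H_1: rank ker ∂_1 − rank ∂_2 = (12 − 5) − 7 = 0, and the invariant factors of ∂_2 are all 1, so H_1 ≅ 0.
  H_2: rank ker ∂_2 − rank ∂_3 = (8 − 7) − 0 = 1, and there is no ∂_3, so H_2 ≅ Z.

As a check, the Euler characteristic is 6 − 12 + 8 = 2, which agrees with 1 − 0 + 1 = 2.

Hence the Betti numbers are b_0 = 1, b_1 = 0, b_2 = 1.

b_0 = 1, b_1 = 0, b_2 = 1.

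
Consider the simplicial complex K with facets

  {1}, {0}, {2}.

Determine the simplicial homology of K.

H_0 = Z^3.

We work with the vertex ordering 0 < 1 < 2. The simplices of K, each written with vertices in increasing order, are:

  0-simplices (3): [0], [1], [2]

so the chain groups are C_0 ≅ Z^3.

Now H_k = ker ∂_k / im ∂_{k+1}, so:

  H_0: rank C_0 − rank ∂_1 = 3 − 0 = 3, and there is no ∂_1, so H_0 ≅ Z^3.

(K is a triangulation of a set of 3 points.)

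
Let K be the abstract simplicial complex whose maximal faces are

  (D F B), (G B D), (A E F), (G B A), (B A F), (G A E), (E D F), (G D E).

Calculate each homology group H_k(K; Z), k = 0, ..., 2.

Order the vertices as A < B < D < E < F < G. Listing each simplex with vertices in this order, K has dimension 2 with simplices:

  0-simplices (6): A, B, D, E, F, G
  1-simplices (12): AB, AE, AF, AG, BD, BF, BG, DE, DF, DG, EF, EG
  2-simplices (8): ABF, ABG, AEF, AEG, BDF, BDG, DEF, DEG

so the chain groups are C_0 ≅ Z^6, C_1 ≅ Z^12, C_2 ≅ Z^8.

∂_1: C_1 → C_0 sends each edge [p,q] (with p < q) to q − p. For instance
  ∂AB = B − A.
As a 6×12 matrix over Z this has rank 5, with invariant factors (1,1,1,1,1).

∂_2: C_2 → C_1 acts by ∂[p,q,r] = [q,r] − [p,r] + [p,q]. For instance
  ∂BDF = DF − BF + BD,
  ∂ABG = BG − AG + AB.
The resulting 12×8 matrix has rank 7, and its Smith normal form has invariant factors (1,1,1,1,1,1,1).

Reading off H_k = ker ∂_k / im ∂_{k+1}:

  H_0: rank C_0 − rank ∂_1 = 6 − 5 = 1, and the invariant factors of ∂_1 are all 1, so H_0 = Z.
  H_1: rank ker ∂_1 − rank ∂_2 = (12 − 5) − 7 = 0, and the invariant factors of ∂_2 are all 1, so H_1 = 0.
  H_2: rank ker ∂_2 − rank ∂_3 = (8 − 7) − 0 = 1, and there is no ∂_3, so H_2 = Z.

As a check, the Euler characteristic is 6 − 12 + 8 = 2, which agrees with 1 − 0 + 1 = 2.

H_0 ≅ Z,  H_1 = 0,  H_2 ≅ Z.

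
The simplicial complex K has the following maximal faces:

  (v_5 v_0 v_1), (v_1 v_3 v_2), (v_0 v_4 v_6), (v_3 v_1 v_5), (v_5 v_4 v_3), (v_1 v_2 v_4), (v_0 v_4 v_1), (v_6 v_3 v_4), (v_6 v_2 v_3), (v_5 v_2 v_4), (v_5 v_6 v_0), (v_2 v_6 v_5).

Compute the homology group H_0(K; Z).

H_0 = Z.

We work with the vertex ordering v_0 < v_1 < v_2 < v_3 < v_4 < v_5 < v_6. The simplices of K, each written with vertices in increasing order, are:

  0-simplices (7): [v_0], [v_1], [v_2], [v_3], [v_4], [v_5], [v_6]
  1-simplices (18): (18 of them)
  2-simplices (12): (12 of them)

Hence C_0 ≅ Z^7, C_1 ≅ Z^18, C_2 ≅ Z^12.

The boundary map ∂_1: C_1 → C_0 sends each edge [p,q] (with p < q) to q − p. For instance
  ∂[v_2,v_3] = [v_3] − [v_2].
The 7×18 boundary matrix has rank 6 and Smith normal form diag(1,1,1,1,1,1).

Boundary ∂_2: C_2 → C_1 acts by ∂[p,q,r] = [q,r] − [p,r] + [p,q]. For instance
  ∂[v_2,v_3,v_6] = [v_3,v_6] − [v_2,v_6] + [v_2,v_3],
  ∂[v_0,v_1,v_5] = [v_1,v_5] − [v_0,v_5] + [v_0,v_1].
As a 18×12 matrix over Z this has rank 12, with invariant factors (1,1,1,1,1,1,1,1,1,1,1,2).

From H_k ≅ ker(∂_k) / im(∂_{k+1}) we obtain:

  H_0: rank C_0 − rank ∂_1 = 7 − 6 = 1, and the invariant factors of ∂_1 are all 1, so H_0 = Z.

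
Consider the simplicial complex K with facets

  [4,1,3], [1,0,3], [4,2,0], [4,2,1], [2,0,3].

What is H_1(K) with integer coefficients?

K has 5 vertices, 10 edges, 5 triangles.
rank ∂_1 = 4, rank ∂_2 = 5 ⇒ b_1 = 10 − 4 − 5 = 1; all invariant factors of ∂_2 are 1 so no torsion. So H_1 = Z.

H_1 ≅ Z.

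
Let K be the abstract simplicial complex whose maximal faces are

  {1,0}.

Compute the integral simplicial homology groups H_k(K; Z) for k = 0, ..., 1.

Order the vertices as 0 < 1. Listing each simplex with vertices in this order, K has dimension 1 with simplices:

  0-simplices (2): [0], [1]
  1-simplices (1): [0,1]

giving chain groups C_0 ≅ Z^2, C_1 ≅ Z^1.

Boundary ∂_1: C_1 → C_0 maps an edge to its endpoints' difference, ∂[p,q] = q − p. For instance
  ∂[0,1] = [1] − [0].
As a 2×1 matrix over Z this has rank 1, with invariant factors (1).

From H_k ≅ ker(∂_k) / im(∂_{k+1}) we obtain:

  H_0: rank C_0 − rank ∂_1 = 2 − 1 = 1, and the invariant factors of ∂_1 are all 1, so H_0 ≅ Z.
  H_1: rank ker ∂_1 − rank ∂_2 = (1 − 1) − 0 = 0, and there is no ∂_2, so H_1 ≅ 0.

H_0 ≅ Z,  H_1 = 0.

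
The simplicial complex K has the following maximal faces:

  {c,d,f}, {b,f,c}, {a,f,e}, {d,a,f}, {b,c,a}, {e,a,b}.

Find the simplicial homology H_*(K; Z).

Order the vertices as a < b < c < d < e < f. Listing each simplex with vertices in this order, K has dimension 2 with simplices:

  0-simplices (6): a, b, c, d, e, f
  1-simplices (12): ab, ac, ad, ae, af, bc, be, bf, cd, cf, df, ef
  2-simplices (6): abc, abe, adf, aef, bcf, cdf

Hence C_0 ≅ Z^6, C_1 ≅ Z^12, C_2 ≅ Z^6.

The boundary map ∂_1: C_1 → C_0 sends each edge [p,q] (with p < q) to q − p.
As a 6×12 matrix over Z this has rank 5, with invariant factors (1,1,1,1,1).

Boundary ∂_2: C_2 → C_1 sends each 2-simplex [p,q,r] to [q,r] − [p,r] + [p,q]. For instance
  ∂aef = ef − af + ae,
  ∂bcf = cf − bf + bc.
The 12×6 boundary matrix has rank 6 and Smith normal form diag(1,1,1,1,1,1).

Computing H_k = (kernel of ∂_k) / (image of ∂_{k+1}):

  H_0: rank C_0 − rank ∂_1 = 6 − 5 = 1, and the invariant factors of ∂_1 are all 1, so H_0 ≅ Z.
  H_1: rank ker ∂_1 − rank ∂_2 = (12 − 5) − 6 = 1, and the invariant factors of ∂_2 are all 1, so H_1 ≅ Z.
  H_2: rank ker ∂_2 − rank ∂_3 = (6 − 6) − 0 = 0, and there is no ∂_3, so H_2 ≅ 0.

As a check, the Euler characteristic is 6 − 12 + 6 = 0, which agrees with 1 − 1 + 0 = 0.

H_0 ≅ Z,  H_1 ≅ Z,  H_2 = 0.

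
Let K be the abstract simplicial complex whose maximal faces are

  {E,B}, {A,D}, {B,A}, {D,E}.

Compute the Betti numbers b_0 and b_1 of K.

b_0 = 1, b_1 = 1.

We work with the vertex ordering A < B < D < E. The simplices of K, each written with vertices in increasing order, are:

  0-simplices (4): A, B, D, E
  1-simplices (4): AB, AD, BE, DE

so the chain groups are C_0 ≅ Z^4, C_1 ≅ Z^4.

The boundary map ∂_1: C_1 → C_0 maps an edge to its endpoints' difference, ∂[p,q] = q − p. For instance
  ∂AB = B − A.
As a 4×4 matrix over Z this has rank 3, with invariant factors (1,1,1).

Reading off H_k = ker ∂_k / im ∂_{k+1}:

  H_0: rank C_0 − rank ∂_1 = 4 − 3 = 1, and the invariant factors of ∂_1 are all 1, so H_0 = Z.
  H_1: rank ker ∂_1 − rank ∂_2 = (4 − 3) − 0 = 1, and there is no ∂_2, so H_1 = Z.

(K is a triangulation of the circle S^1.)

Hence the Betti numbers are b_0 = 1, b_1 = 1.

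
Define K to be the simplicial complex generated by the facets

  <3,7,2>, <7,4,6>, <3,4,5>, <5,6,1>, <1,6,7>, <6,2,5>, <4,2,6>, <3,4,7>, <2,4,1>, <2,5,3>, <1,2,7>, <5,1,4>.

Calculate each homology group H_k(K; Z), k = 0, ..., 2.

Fix the vertex order 1 < 2 < 3 < 4 < 5 < 6 < 7 and write every simplex with vertices in increasing order. Then dim K = 2 and the simplices of K are:

  0-simplices (7): [1], [2], [3], [4], [5], [6], [7]
  1-simplices (18): [1,2], [1,4], [1,5], [1,6], [1,7], [2,3], [2,4], [2,5], [2,6], [2,7], [3,4], [3,5], [3,7], [4,5], [4,6], [4,7], [5,6], [6,7]
  2-simplices (12): [1,2,4], [1,2,7], [1,4,5], [1,5,6], [1,6,7], [2,3,5], [2,3,7], [2,4,6], [2,5,6], [3,4,5], [3,4,7], [4,6,7]

giving chain groups C_0 ≅ Z^7, C_1 ≅ Z^18, C_2 ≅ Z^12.

Boundary ∂_1: C_1 → C_0 maps an edge to its endpoints' difference, ∂[p,q] = q − p.
The resulting 7×18 matrix has rank 6, and its Smith normal form has invariant factors (1,1,1,1,1,1).

∂_2: C_2 → C_1 maps a triangle to the signed sum of its edges. For instance
  ∂[1,2,4] = [2,4] − [1,4] + [1,2],
  ∂[3,4,5] = [4,5] − [3,5] + [3,4].
The resulting 18×12 matrix has rank 12, and its Smith normal form has invariant factors (1,1,1,1,1,1,1,1,1,1,1,2).

Reading off H_k = ker ∂_k / im ∂_{k+1}:

  H_0: rank C_0 − rank ∂_1 = 7 − 6 = 1, and the invariant factors of ∂_1 are all 1, so H_0 ≅ Z.
  H_1: rank ker ∂_1 − rank ∂_2 = (18 − 6) − 12 = 0, and ∂_2 has invariant factor 2 > 1, so H_1 ≅ Z/2.
  H_2: rank ker ∂_2 − rank ∂_3 = (12 − 12) − 0 = 0, and there is no ∂_3, so H_2 ≅ 0.

As a check, the Euler characteristic is 7 − 18 + 12 = 1, which agrees with 1 − 0 + 0 = 1.

H_0 ≅ Z,  H_1 ≅ Z/2,  H_2 = 0.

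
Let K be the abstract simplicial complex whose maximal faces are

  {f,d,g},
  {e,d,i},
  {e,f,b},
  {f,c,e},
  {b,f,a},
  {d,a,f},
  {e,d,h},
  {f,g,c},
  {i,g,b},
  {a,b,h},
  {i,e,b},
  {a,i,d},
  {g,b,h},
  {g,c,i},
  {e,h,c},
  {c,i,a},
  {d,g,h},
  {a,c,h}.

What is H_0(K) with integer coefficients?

H_0 ≅ Z.

Fix the vertex order a < b < c < d < e < f < g < h < i and write every simplex with vertices in increasing order. Then dim K = 2 and the simplices of K are:

  0-simplices (9): a, b, c, d, e, f, g, h, i
  1-simplices (27): ab, ac, ad, af, ah, ai, be, bf, bg, bh, bi, ce, cf, cg, ch, ci, de, df, dg, dh, di, ef, eh, ei, fg, gh, gi
  2-simplices (18): abf, abh, ach, aci, adf, adi, bef, bei, bgh, bgi, cef, ceh, cfg, cgi, deh, dei, dfg, dgh

so the chain groups are C_0 ≅ Z^9, C_1 ≅ Z^27, C_2 ≅ Z^18.

Boundary ∂_1: C_1 → C_0 sends each edge [p,q] (with p < q) to q − p. For instance
  ∂de = e − d.
As a 9×27 matrix over Z this has rank 8, with invariant factors (1,1,1,1,1,1,1,1).

Boundary ∂_2: C_2 → C_1 maps a triangle to the signed sum of its edges. For instance
  ∂bgh = gh − bh + bg,
  ∂dei = ei − di + de.
This gives a 27×18 integer matrix of rank 17; reducing to Smith normal form yields diagonal entries (1,1,1,1,1,1,1,1,1,1,1,1,1,1,1,1,1).

Now H_k = ker ∂_k / im ∂_{k+1}, so:

  H_0: rank C_0 − rank ∂_1 = 9 − 8 = 1, and the invariant factors of ∂_1 are all 1, so H_0 ≅ Z.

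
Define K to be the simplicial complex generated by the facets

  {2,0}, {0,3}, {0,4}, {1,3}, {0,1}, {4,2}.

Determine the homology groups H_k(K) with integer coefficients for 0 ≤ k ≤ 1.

K has 5 vertices, 6 edges.
rank ∂_0 = 0, rank ∂_1 = 4 ⇒ b_0 = 5 − 0 − 4 = 1; all invariant factors of ∂_1 are 1 so no torsion. So H_0 ≅ Z.
rank ∂_1 = 4, rank ∂_2 = 0 ⇒ b_1 = 6 − 4 − 0 = 2. So H_1 ≅ Z^2.

H_0 ≅ Z,  H_1 ≅ Z^2.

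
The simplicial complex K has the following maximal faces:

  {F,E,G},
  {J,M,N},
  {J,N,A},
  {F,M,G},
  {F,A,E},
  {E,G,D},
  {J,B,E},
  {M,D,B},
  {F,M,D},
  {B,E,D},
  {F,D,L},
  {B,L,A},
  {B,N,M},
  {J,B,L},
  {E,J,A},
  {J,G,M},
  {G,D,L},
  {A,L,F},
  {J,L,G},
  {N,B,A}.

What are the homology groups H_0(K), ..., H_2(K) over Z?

Order the vertices as A < B < D < E < F < G < J < L < M < N. Listing each simplex with vertices in this order, K has dimension 2 with simplices:

  0-simplices (10): A, B, D, E, F, G, J, L, M, N
  1-simplices (30): AB, AE, AF, AJ, AL, AN, BD, BE, BJ, BL, BM, BN, DE, DF, DG, DL, DM, EF, EG, EJ, FG, FL, FM, GJ, GL, GM, JL, JM, JN, MN
  2-simplices (20): ABL, ABN, AEF, AEJ, AFL, AJN, BDE, BDM, BEJ, BJL, BMN, DEG, DFL, DFM, DGL, EFG, FGM, GJL, GJM, JMN

so the chain groups are C_0 ≅ Z^10, C_1 ≅ Z^30, C_2 ≅ Z^20.

∂_1: C_1 → C_0 maps an edge to its endpoints' difference, ∂[p,q] = q − p. For instance
  ∂BD = D − B.
This gives a 10×30 integer matrix of rank 9; reducing to Smith normal form yields diagonal entries (1,1,1,1,1,1,1,1,1).

Boundary ∂_2: C_2 → C_1 sends each 2-simplex [p,q,r] to [q,r] − [p,r] + [p,q]. For instance
  ∂DFM = FM − DM + DF,
  ∂AJN = JN − AN + AJ.
The 30×20 boundary matrix has rank 20 and Smith normal form diag(1,1,1,1,1,1,1,1,1,1,1,1,1,1,1,1,1,1,1,2).

Computing H_k = (kernel of ∂_k) / (image of ∂_{k+1}):

  H_0: rank C_0 − rank ∂_1 = 10 − 9 = 1, and the invariant factors of ∂_1 are all 1, so H_0 = Z.
  H_1: rank ker ∂_1 − rank ∂_2 = (30 − 9) − 20 = 1, and ∂_2 has invariant factor 2 > 1, so H_1 = Z ⊕ Z_2.
  H_2: rank ker ∂_2 − rank ∂_3 = (20 − 20) − 0 = 0, and there is no ∂_3, so H_2 = 0.

H_0 ≅ Z,  H_1 ≅ Z ⊕ Z_2,  H_2 = 0.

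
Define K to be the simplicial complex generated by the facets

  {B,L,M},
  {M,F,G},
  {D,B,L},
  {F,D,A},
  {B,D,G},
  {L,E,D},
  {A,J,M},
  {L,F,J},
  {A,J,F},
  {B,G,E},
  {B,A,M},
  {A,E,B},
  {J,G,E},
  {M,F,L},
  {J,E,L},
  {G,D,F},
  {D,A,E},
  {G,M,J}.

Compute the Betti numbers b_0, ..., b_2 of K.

b_0 = 1, b_1 = 1, b_2 = 0.

Take the total order A < B < D < E < F < G < J < L < M on the vertex set. Then K (dimension 2) consists of the simplices:

  0-simplices (9): A, B, D, E, F, G, J, L, M
  1-simplices (27): AB, AD, AE, AF, AJ, AM, BD, BE, BG, BL, BM, DE, DF, DG, DL, EG, EJ, EL, FG, FJ, FL, FM, GJ, GM, JL, JM, LM
  2-simplices (18): ABE, ABM, ADE, ADF, AFJ, AJM, BDG, BDL, BEG, BLM, DEL, DFG, EGJ, EJL, FGM, FJL, FLM, GJM

giving chain groups C_0 ≅ Z^9, C_1 ≅ Z^27, C_2 ≅ Z^18.

The boundary map ∂_1: C_1 → C_0 maps an edge to its endpoints' difference, ∂[p,q] = q − p. For instance
  ∂FM = M − F.
As a 9×27 matrix over Z this has rank 8, with invariant factors (1,1,1,1,1,1,1,1).

∂_2: C_2 → C_1 maps a triangle to the signed sum of its edges. For instance
  ∂ADE = DE − AE + AD,
  ∂FLM = LM − FM + FL.
As a 27×18 matrix over Z this has rank 18, with invariant factors (1,1,1,1,1,1,1,1,1,1,1,1,1,1,1,1,1,2).

Computing H_k = (kernel of ∂_k) / (image of ∂_{k+1}):

  H_0: rank C_0 − rank ∂_1 = 9 − 8 = 1, and the invariant factors of ∂_1 are all 1, so H_0 = Z.
  H_1: rank ker ∂_1 − rank ∂_2 = (27 − 8) − 18 = 1, and ∂_2 has invariant factor 2 > 1, so H_1 = Z × Z/2.
  H_2: rank ker ∂_2 − rank ∂_3 = (18 − 18) − 0 = 0, and there is no ∂_3, so H_2 = 0.

(K is a triangulation of the Klein bottle.)

Hence the Betti numbers are b_0 = 1, b_1 = 1, b_2 = 0.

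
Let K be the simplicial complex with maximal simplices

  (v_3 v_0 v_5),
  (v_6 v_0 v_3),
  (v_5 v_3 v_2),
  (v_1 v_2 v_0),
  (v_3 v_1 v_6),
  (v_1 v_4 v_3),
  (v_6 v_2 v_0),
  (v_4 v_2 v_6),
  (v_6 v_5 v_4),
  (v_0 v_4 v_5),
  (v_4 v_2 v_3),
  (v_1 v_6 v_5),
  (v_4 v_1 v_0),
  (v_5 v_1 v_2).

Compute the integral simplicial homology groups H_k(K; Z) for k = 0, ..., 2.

H_0 ≅ Z,  H_1 ≅ Z^2,  H_2 ≅ Z.

Fix the vertex order v_0 < v_1 < v_2 < v_3 < v_4 < v_5 < v_6 and write every simplex with vertices in increasing order. Then dim K = 2 and the simplices of K are:

  0-simplices (7): [v_0], [v_1], [v_2], [v_3], [v_4], [v_5], [v_6]
  1-simplices (21): (21 of them)
  2-simplices (14): (14 of them)

Hence C_0 ≅ Z^7, C_1 ≅ Z^21, C_2 ≅ Z^14.

∂_1: C_1 → C_0 is given by ∂[p,q] = [q] − [p]. For instance
  ∂[v_4,v_6] = [v_6] − [v_4].
The resulting 7×21 matrix has rank 6, and its Smith normal form has invariant factors (1,1,1,1,1,1).

∂_2: C_2 → C_1 sends each 2-simplex [p,q,r] to [q,r] − [p,r] + [p,q]. For instance
  ∂[v_2,v_3,v_5] = [v_3,v_5] − [v_2,v_5] + [v_2,v_3],
  ∂[v_2,v_4,v_6] = [v_4,v_6] − [v_2,v_6] + [v_2,v_4].
This gives a 21×14 integer matrix of rank 13; reducing to Smith normal form yields diagonal entries (1,1,1,1,1,1,1,1,1,1,1,1,1).

Now H_k = ker ∂_k / im ∂_{k+1}, so:

  H_0: rank C_0 − rank ∂_1 = 7 − 6 = 1, and the invariant factors of ∂_1 are all 1, so H_0 ≅ Z.
  H_1: rank ker ∂_1 − rank ∂_2 = (21 − 6) − 13 = 2, and the invariant factors of ∂_2 are all 1, so H_1 ≅ Z^2.
  H_2: rank ker ∂_2 − rank ∂_3 = (14 − 13) − 0 = 1, and there is no ∂_3, so H_2 ≅ Z.

As a check, the Euler characteristic is 7 − 21 + 14 = 0, which agrees with 1 − 2 + 1 = 0.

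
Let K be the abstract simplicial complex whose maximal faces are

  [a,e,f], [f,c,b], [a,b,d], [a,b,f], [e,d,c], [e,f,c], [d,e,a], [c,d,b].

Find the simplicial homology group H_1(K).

H_1 = 0.

Fix the vertex order a < b < c < d < e < f and write every simplex with vertices in increasing order. Then dim K = 2 and the simplices of K are:

  0-simplices (6): a, b, c, d, e, f
  1-simplices (12): ab, ad, ae, af, bc, bd, bf, cd, ce, cf, de, ef
  2-simplices (8): abd, abf, ade, aef, bcd, bcf, cde, cef

giving chain groups C_0 ≅ Z^6, C_1 ≅ Z^12, C_2 ≅ Z^8.

The boundary map ∂_1: C_1 → C_0 maps an edge to its endpoints' difference, ∂[p,q] = q − p. For instance
  ∂af = f − a.
The 6×12 boundary matrix has rank 5 and Smith normal form diag(1,1,1,1,1).

The boundary map ∂_2: C_2 → C_1 acts by ∂[p,q,r] = [q,r] − [p,r] + [p,q]. For instance
  ∂ade = de − ae + ad,
  ∂bcd = cd − bd + bc.
The resulting 12×8 matrix has rank 7, and its Smith normal form has invariant factors (1,1,1,1,1,1,1).

Computing H_k = (kernel of ∂_k) / (image of ∂_{k+1}):

  H_1: rank ker ∂_1 − rank ∂_2 = (12 − 5) − 7 = 0, and the invariant factors of ∂_2 are all 1, so H_1 ≅ 0.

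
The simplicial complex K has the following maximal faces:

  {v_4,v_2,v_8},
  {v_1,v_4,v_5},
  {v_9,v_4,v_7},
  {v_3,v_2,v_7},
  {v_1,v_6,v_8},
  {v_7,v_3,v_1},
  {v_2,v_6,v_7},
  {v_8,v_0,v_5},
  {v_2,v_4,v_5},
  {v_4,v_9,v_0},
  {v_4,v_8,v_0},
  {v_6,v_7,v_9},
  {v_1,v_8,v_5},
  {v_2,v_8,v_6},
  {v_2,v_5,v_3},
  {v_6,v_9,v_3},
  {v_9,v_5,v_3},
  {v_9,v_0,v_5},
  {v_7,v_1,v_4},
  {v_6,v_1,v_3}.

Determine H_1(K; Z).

H_1 ≅ Z ⊕ Z/2.

Fix the vertex order v_0 < v_1 < v_2 < v_3 < v_4 < v_5 < v_6 < v_7 < v_8 < v_9 and write every simplex with vertices in increasing order. Then dim K = 2 and the simplices of K are:

  0-simplices (10): [v_0], [v_1], [v_2], [v_3], [v_4], [v_5], [v_6], [v_7], [v_8], [v_9]
  1-simplices (30): (30 of them)
  2-simplices (20): (20 of them)

giving chain groups C_0 ≅ Z^10, C_1 ≅ Z^30, C_2 ≅ Z^20.

Boundary ∂_1: C_1 → C_0 maps an edge to its endpoints' difference, ∂[p,q] = q − p.
The resulting 10×30 matrix has rank 9, and its Smith normal form has invariant factors (1,1,1,1,1,1,1,1,1).

Boundary ∂_2: C_2 → C_1 sends each 2-simplex [p,q,r] to [q,r] − [p,r] + [p,q]. For instance
  ∂[v_2,v_3,v_7] = [v_3,v_7] − [v_2,v_7] + [v_2,v_3],
  ∂[v_0,v_5,v_9] = [v_5,v_9] − [v_0,v_9] + [v_0,v_5].
This gives a 30×20 integer matrix of rank 20; reducing to Smith normal form yields diagonal entries (1,1,1,1,1,1,1,1,1,1,1,1,1,1,1,1,1,1,1,2).

Reading off H_k = ker ∂_k / im ∂_{k+1}:

  H_1: rank ker ∂_1 − rank ∂_2 = (30 − 9) − 20 = 1, and ∂_2 has invariant factor 2 > 1, so H_1 = Z ⊕ Z/2.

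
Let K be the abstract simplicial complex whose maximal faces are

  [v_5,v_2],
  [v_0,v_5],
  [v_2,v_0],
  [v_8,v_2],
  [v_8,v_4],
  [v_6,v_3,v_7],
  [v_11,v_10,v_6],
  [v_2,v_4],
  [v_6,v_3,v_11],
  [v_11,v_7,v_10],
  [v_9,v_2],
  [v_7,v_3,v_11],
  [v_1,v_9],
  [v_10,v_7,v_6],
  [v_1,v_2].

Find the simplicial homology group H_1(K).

Take the total order v_0 < v_1 < v_2 < v_3 < v_4 < v_5 < v_6 < v_7 < v_8 < v_9 < v_10 < v_11 on the vertex set. Then K (dimension 2) consists of the simplices:

  0-simplices (12): [v_0], [v_1], [v_2], [v_3], [v_4], [v_5], [v_6], [v_7], [v_8], [v_9], [v_10], [v_11]
  1-simplices (18): (18 of them)
  2-simplices (6): [v_3,v_6,v_7], [v_3,v_6,v_11], [v_3,v_7,v_11], [v_6,v_7,v_10], [v_6,v_10,v_11], [v_7,v_10,v_11]

so the chain groups are C_0 ≅ Z^12, C_1 ≅ Z^18, C_2 ≅ Z^6.

∂_1: C_1 → C_0 sends each edge [p,q] (with p < q) to q − p. For instance
  ∂[v_2,v_9] = [v_9] − [v_2].
The 12×18 boundary matrix has rank 10 and Smith normal form diag(1,1,1,1,1,1,1,1,1,1).

∂_2: C_2 → C_1 sends each 2-simplex [p,q,r] to [q,r] − [p,r] + [p,q]. For instance
  ∂[v_7,v_10,v_11] = [v_10,v_11] − [v_7,v_11] + [v_7,v_10],
  ∂[v_6,v_10,v_11] = [v_10,v_11] − [v_6,v_11] + [v_6,v_10].
As a 18×6 matrix over Z this has rank 5, with invariant factors (1,1,1,1,1).

From H_k ≅ ker(∂_k) / im(∂_{k+1}) we obtain:

  H_1: rank ker ∂_1 − rank ∂_2 = (18 − 10) − 5 = 3, and the invariant factors of ∂_2 are all 1, so H_1 ≅ Z^3.

(K is a triangulation of the disjoint union of the 2-sphere S^2 and a wedge of 3 circles.)

H_1 ≅ Z^3.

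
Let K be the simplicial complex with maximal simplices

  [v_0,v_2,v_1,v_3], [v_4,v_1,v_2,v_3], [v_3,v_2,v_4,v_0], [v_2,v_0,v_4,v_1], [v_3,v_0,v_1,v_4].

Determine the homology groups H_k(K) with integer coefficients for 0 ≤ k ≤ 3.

Fix the vertex order v_0 < v_1 < v_2 < v_3 < v_4 and write every simplex with vertices in increasing order. Then dim K = 3 and the simplices of K are:

  0-simplices (5): [v_0], [v_1], [v_2], [v_3], [v_4]
  1-simplices (10): [v_0,v_1], [v_0,v_2], [v_0,v_3], [v_0,v_4], [v_1,v_2], [v_1,v_3], [v_1,v_4], [v_2,v_3], [v_2,v_4], [v_3,v_4]
  2-simplices (10): [v_0,v_1,v_2], [v_0,v_1,v_3], [v_0,v_1,v_4], [v_0,v_2,v_3], [v_0,v_2,v_4], [v_0,v_3,v_4], [v_1,v_2,v_3], [v_1,v_2,v_4], [v_1,v_3,v_4], [v_2,v_3,v_4]
  3-simplices (5): [v_0,v_1,v_2,v_3], [v_0,v_1,v_2,v_4], [v_0,v_1,v_3,v_4], [v_0,v_2,v_3,v_4], [v_1,v_2,v_3,v_4]

Hence C_0 ≅ Z^5, C_1 ≅ Z^10, C_2 ≅ Z^10, C_3 ≅ Z^5.

Boundary ∂_1: C_1 → C_0 maps an edge to its endpoints' difference, ∂[p,q] = q − p.
The resulting 5×10 matrix has rank 4, and its Smith normal form has invariant factors (1,1,1,1).

Boundary ∂_2: C_2 → C_1 sends each 2-simplex [p,q,r] to [q,r] − [p,r] + [p,q]. For instance
  ∂[v_2,v_3,v_4] = [v_3,v_4] − [v_2,v_4] + [v_2,v_3],
  ∂[v_0,v_1,v_2] = [v_1,v_2] − [v_0,v_2] + [v_0,v_1].
The 10×10 boundary matrix has rank 6 and Smith normal form diag(1,1,1,1,1,1).

Boundary ∂_3: C_3 → C_2 sends each 3-simplex σ to the alternating sum Σ_i (−1)^i (σ with its i-th vertex removed). For instance
  ∂[v_1,v_2,v_3,v_4] = [v_2,v_3,v_4] − [v_1,v_3,v_4] + [v_1,v_2,v_4] − [v_1,v_2,v_3],
  ∂[v_0,v_1,v_3,v_4] = [v_1,v_3,v_4] − [v_0,v_3,v_4] + [v_0,v_1,v_4] − [v_0,v_1,v_3].
As a 10×5 matrix over Z this has rank 4, with invariant factors (1,1,1,1).

From H_k ≅ ker(∂_k) / im(∂_{k+1}) we obtain:

  H_0: rank C_0 − rank ∂_1 = 5 − 4 = 1, and the invariant factors of ∂_1 are all 1, so H_0 = Z.
  H_1: rank ker ∂_1 − rank ∂_2 = (10 − 4) − 6 = 0, and the invariant factors of ∂_2 are all 1, so H_1 = 0.
  H_2: rank ker ∂_2 − rank ∂_3 = (10 − 6) − 4 = 0, and the invariant factors of ∂_3 are all 1, so H_2 = 0.
  H_3: rank ker ∂_3 − rank ∂_4 = (5 − 4) − 0 = 1, and there is no ∂_4, so H_3 = Z.

(K is a triangulation of the 3-sphere S^3.)

H_0 = Z,  H_1 = 0,  H_2 = 0,  H_3 = Z.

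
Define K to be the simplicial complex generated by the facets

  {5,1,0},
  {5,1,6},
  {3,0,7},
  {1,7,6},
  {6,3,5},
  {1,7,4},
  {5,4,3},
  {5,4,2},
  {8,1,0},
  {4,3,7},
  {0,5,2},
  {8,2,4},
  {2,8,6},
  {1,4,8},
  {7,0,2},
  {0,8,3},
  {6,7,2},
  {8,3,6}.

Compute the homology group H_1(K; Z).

Order the vertices as 0 < 1 < 2 < 3 < 4 < 5 < 6 < 7 < 8. Listing each simplex with vertices in this order, K has dimension 2 with simplices:

  0-simplices (9): [0], [1], [2], [3], [4], [5], [6], [7], [8]
  1-simplices (27): (27 of them)
  2-simplices (18): [0,1,5], [0,1,8], [0,2,5], [0,2,7], [0,3,7], [0,3,8], [1,4,7], [1,4,8], [1,5,6], [1,6,7], [2,4,5], [2,4,8], [2,6,7], [2,6,8], [3,4,5], [3,4,7], [3,5,6], [3,6,8]

giving chain groups C_0 ≅ Z^9, C_1 ≅ Z^27, C_2 ≅ Z^18.

∂_1: C_1 → C_0 maps an edge to its endpoints' difference, ∂[p,q] = q − p.
As a 9×27 matrix over Z this has rank 8, with invariant factors (1,1,1,1,1,1,1,1).

The boundary map ∂_2: C_2 → C_1 maps a triangle to the signed sum of its edges. For instance
  ∂[3,4,7] = [4,7] − [3,7] + [3,4],
  ∂[0,2,5] = [2,5] − [0,5] + [0,2].
The resulting 27×18 matrix has rank 17, and its Smith normal form has invariant factors (1,1,1,1,1,1,1,1,1,1,1,1,1,1,1,1,1).

Computing H_k = (kernel of ∂_k) / (image of ∂_{k+1}):

  H_1: rank ker ∂_1 − rank ∂_2 = (27 − 8) − 17 = 2, and the invariant factors of ∂_2 are all 1, so H_1 = Z^2.

H_1 ≅ Z^2.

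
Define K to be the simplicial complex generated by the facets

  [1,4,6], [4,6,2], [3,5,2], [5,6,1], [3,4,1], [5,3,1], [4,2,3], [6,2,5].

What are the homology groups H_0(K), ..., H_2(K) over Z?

Take the total order 1 < 2 < 3 < 4 < 5 < 6 on the vertex set. Then K (dimension 2) consists of the simplices:

  0-simplices (6): [1], [2], [3], [4], [5], [6]
  1-simplices (12): [1,3], [1,4], [1,5], [1,6], [2,3], [2,4], [2,5], [2,6], [3,4], [3,5], [4,6], [5,6]
  2-simplices (8): [1,3,4], [1,3,5], [1,4,6], [1,5,6], [2,3,4], [2,3,5], [2,4,6], [2,5,6]

giving chain groups C_0 ≅ Z^6, C_1 ≅ Z^12, C_2 ≅ Z^8.

Boundary ∂_1: C_1 → C_0 is given by ∂[p,q] = [q] − [p].
This gives a 6×12 integer matrix of rank 5; reducing to Smith normal form yields diagonal entries (1,1,1,1,1).

Boundary ∂_2: C_2 → C_1 sends each 2-simplex [p,q,r] to [q,r] − [p,r] + [p,q]. For instance
  ∂[2,3,5] = [3,5] − [2,5] + [2,3],
  ∂[2,4,6] = [4,6] − [2,6] + [2,4].
As a 12×8 matrix over Z this has rank 7, with invariant factors (1,1,1,1,1,1,1).

Computing H_k = (kernel of ∂_k) / (image of ∂_{k+1}):

  H_0: rank C_0 − rank ∂_1 = 6 − 5 = 1, and the invariant factors of ∂_1 are all 1, so H_0 ≅ Z.
  H_1: rank ker ∂_1 − rank ∂_2 = (12 − 5) − 7 = 0, and the invariant factors of ∂_2 are all 1, so H_1 ≅ 0.
  H_2: rank ker ∂_2 − rank ∂_3 = (8 − 7) − 0 = 1, and there is no ∂_3, so H_2 ≅ Z.

As a check, the Euler characteristic is 6 − 12 + 8 = 2, which agrees with 1 − 0 + 1 = 2.

H_0 ≅ Z,  H_1 = 0,  H_2 ≅ Z.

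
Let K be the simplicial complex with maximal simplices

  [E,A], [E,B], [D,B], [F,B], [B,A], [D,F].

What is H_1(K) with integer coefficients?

H_1 = Z^2.

K has 5 vertices, 6 edges.
rank ∂_1 = 4, rank ∂_2 = 0 ⇒ b_1 = 6 − 4 − 0 = 2. So H_1 ≅ Z^2.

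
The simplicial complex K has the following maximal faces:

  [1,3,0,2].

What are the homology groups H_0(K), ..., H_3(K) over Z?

Take the total order 0 < 1 < 2 < 3 on the vertex set. Then K (dimension 3) consists of the simplices:

  0-simplices (4): [0], [1], [2], [3]
  1-simplices (6): [0,1], [0,2], [0,3], [1,2], [1,3], [2,3]
  2-simplices (4): [0,1,2], [0,1,3], [0,2,3], [1,2,3]
  3-simplices (1): [0,1,2,3]

so the chain groups are C_0 ≅ Z^4, C_1 ≅ Z^6, C_2 ≅ Z^4, C_3 ≅ Z^1.

Boundary ∂_1: C_1 → C_0 is given by ∂[p,q] = [q] − [p]. For instance
  ∂[1,2] = [2] − [1].
As a 4×6 matrix over Z this has rank 3, with invariant factors (1,1,1).

∂_2: C_2 → C_1 maps a triangle to the signed sum of its edges. For instance
  ∂[1,2,3] = [2,3] − [1,3] + [1,2],
  ∂[0,1,3] = [1,3] − [0,3] + [0,1].
This gives a 6×4 integer matrix of rank 3; reducing to Smith normal form yields diagonal entries (1,1,1).

Boundary ∂_3: C_3 → C_2 sends each 3-simplex σ to the alternating sum Σ_i (−1)^i (σ with its i-th vertex removed). For instance
  ∂[0,1,2,3] = [1,2,3] − [0,2,3] + [0,1,3] − [0,1,2].
The resulting 4×1 matrix has rank 1, and its Smith normal form has invariant factors (1).

From H_k ≅ ker(∂_k) / im(∂_{k+1}) we obtain:

  H_0: rank C_0 − rank ∂_1 = 4 − 3 = 1, and the invariant factors of ∂_1 are all 1, so H_0 ≅ Z.
  H_1: rank ker ∂_1 − rank ∂_2 = (6 − 3) − 3 = 0, and the invariant factors of ∂_2 are all 1, so H_1 ≅ 0.
  H_2: rank ker ∂_2 − rank ∂_3 = (4 − 3) − 1 = 0, and the invariant factors of ∂_3 are all 1, so H_2 ≅ 0.
  H_3: rank ker ∂_3 − rank ∂_4 = (1 − 1) − 0 = 0, and there is no ∂_4, so H_3 ≅ 0.

H_0 ≅ Z,  H_1 = 0,  H_2 = 0,  H_3 = 0.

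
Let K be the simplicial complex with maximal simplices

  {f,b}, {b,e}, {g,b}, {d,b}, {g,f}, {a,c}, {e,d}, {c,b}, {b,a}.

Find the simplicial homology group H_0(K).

H_0 ≅ Z.

Order the vertices as a < b < c < d < e < f < g. Listing each simplex with vertices in this order, K has dimension 1 with simplices:

  0-simplices (7): a, b, c, d, e, f, g
  1-simplices (9): ab, ac, bc, bd, be, bf, bg, de, fg

Hence C_0 ≅ Z^7, C_1 ≅ Z^9.

The boundary map ∂_1: C_1 → C_0 maps an edge to its endpoints' difference, ∂[p,q] = q − p. For instance
  ∂ab = b − a.
The 7×9 boundary matrix has rank 6 and Smith normal form diag(1,1,1,1,1,1).

Now H_k = ker ∂_k / im ∂_{k+1}, so:

  H_0: rank C_0 − rank ∂_1 = 7 − 6 = 1, and the invariant factors of ∂_1 are all 1, so H_0 = Z.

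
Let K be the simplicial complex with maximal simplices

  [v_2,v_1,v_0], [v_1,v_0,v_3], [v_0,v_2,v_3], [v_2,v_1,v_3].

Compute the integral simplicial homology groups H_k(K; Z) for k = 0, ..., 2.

H_0 ≅ Z,  H_1 = 0,  H_2 ≅ Z.

Order the vertices as v_0 < v_1 < v_2 < v_3. Listing each simplex with vertices in this order, K has dimension 2 with simplices:

  0-simplices (4): [v_0], [v_1], [v_2], [v_3]
  1-simplices (6): [v_0,v_1], [v_0,v_2], [v_0,v_3], [v_1,v_2], [v_1,v_3], [v_2,v_3]
  2-simplices (4): [v_0,v_1,v_2], [v_0,v_1,v_3], [v_0,v_2,v_3], [v_1,v_2,v_3]

so the chain groups are C_0 ≅ Z^4, C_1 ≅ Z^6, C_2 ≅ Z^4.

Boundary ∂_1: C_1 → C_0 sends each edge [p,q] (with p < q) to q − p.
As a 4×6 matrix over Z this has rank 3, with invariant factors (1,1,1).

Boundary ∂_2: C_2 → C_1 sends each 2-simplex [p,q,r] to [q,r] − [p,r] + [p,q]. For instance
  ∂[v_1,v_2,v_3] = [v_2,v_3] − [v_1,v_3] + [v_1,v_2],
  ∂[v_0,v_1,v_2] = [v_1,v_2] − [v_0,v_2] + [v_0,v_1].
As a 6×4 matrix over Z this has rank 3, with invariant factors (1,1,1).

Computing H_k = (kernel of ∂_k) / (image of ∂_{k+1}):

  H_0: rank C_0 − rank ∂_1 = 4 − 3 = 1, and the invariant factors of ∂_1 are all 1, so H_0 ≅ Z.
  H_1: rank ker ∂_1 − rank ∂_2 = (6 − 3) − 3 = 0, and the invariant factors of ∂_2 are all 1, so H_1 ≅ 0.
  H_2: rank ker ∂_2 − rank ∂_3 = (4 − 3) − 0 = 1, and there is no ∂_3, so H_2 ≅ Z.

As a check, the Euler characteristic is 4 − 6 + 4 = 2, which agrees with 1 − 0 + 1 = 2.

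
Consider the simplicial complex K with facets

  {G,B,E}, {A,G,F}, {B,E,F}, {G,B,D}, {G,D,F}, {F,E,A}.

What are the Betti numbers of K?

Take the total order A < B < D < E < F < G on the vertex set. Then K (dimension 2) consists of the simplices:

  0-simplices (6): A, B, D, E, F, G
  1-simplices (12): AE, AF, AG, BD, BE, BF, BG, DF, DG, EF, EG, FG
  2-simplices (6): AEF, AFG, BDG, BEF, BEG, DFG

giving chain groups C_0 ≅ Z^6, C_1 ≅ Z^12, C_2 ≅ Z^6.

Boundary ∂_1: C_1 → C_0 sends each edge [p,q] (with p < q) to q − p.
The resulting 6×12 matrix has rank 5, and its Smith normal form has invariant factors (1,1,1,1,1).

The boundary map ∂_2: C_2 → C_1 acts by ∂[p,q,r] = [q,r] − [p,r] + [p,q]. For instance
  ∂DFG = FG − DG + DF,
  ∂AEF = EF − AF + AE.
This gives a 12×6 integer matrix of rank 6; reducing to Smith normal form yields diagonal entries (1,1,1,1,1,1).

Now H_k = ker ∂_k / im ∂_{k+1}, so:

  H_0: rank C_0 − rank ∂_1 = 6 − 5 = 1, and the invariant factors of ∂_1 are all 1, so H_0 ≅ Z.
  H_1: rank ker ∂_1 − rank ∂_2 = (12 − 5) − 6 = 1, and the invariant factors of ∂_2 are all 1, so H_1 ≅ Z.
  H_2: rank ker ∂_2 − rank ∂_3 = (6 − 6) − 0 = 0, and there is no ∂_3, so H_2 ≅ 0.

Hence the Betti numbers are b_0 = 1, b_1 = 1, b_2 = 0.

b_0 = 1, b_1 = 1, b_2 = 0.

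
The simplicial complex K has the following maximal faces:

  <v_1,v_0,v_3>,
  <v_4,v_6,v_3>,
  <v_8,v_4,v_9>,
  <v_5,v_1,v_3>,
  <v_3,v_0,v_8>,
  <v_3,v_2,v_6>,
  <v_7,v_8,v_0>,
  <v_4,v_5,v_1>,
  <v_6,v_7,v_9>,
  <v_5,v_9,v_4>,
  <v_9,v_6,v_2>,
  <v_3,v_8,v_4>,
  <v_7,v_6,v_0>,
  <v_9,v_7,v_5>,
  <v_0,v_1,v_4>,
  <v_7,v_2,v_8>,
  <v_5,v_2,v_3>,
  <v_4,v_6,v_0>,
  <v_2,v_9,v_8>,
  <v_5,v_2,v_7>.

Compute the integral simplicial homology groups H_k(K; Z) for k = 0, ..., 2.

We work with the vertex ordering v_0 < v_1 < v_2 < v_3 < v_4 < v_5 < v_6 < v_7 < v_8 < v_9. The simplices of K, each written with vertices in increasing order, are:

  0-simplices (10): [v_0], [v_1], [v_2], [v_3], [v_4], [v_5], [v_6], [v_7], [v_8], [v_9]
  1-simplices (30): (30 of them)
  2-simplices (20): (20 of them)

Hence C_0 ≅ Z^10, C_1 ≅ Z^30, C_2 ≅ Z^20.

∂_1: C_1 → C_0 is given by ∂[p,q] = [q] − [p]. For instance
  ∂[v_8,v_9] = [v_9] − [v_8].
This gives a 10×30 integer matrix of rank 9; reducing to Smith normal form yields diagonal entries (1,1,1,1,1,1,1,1,1).

The boundary map ∂_2: C_2 → C_1 acts by ∂[p,q,r] = [q,r] − [p,r] + [p,q]. For instance
  ∂[v_0,v_1,v_4] = [v_1,v_4] − [v_0,v_4] + [v_0,v_1],
  ∂[v_6,v_7,v_9] = [v_7,v_9] − [v_6,v_9] + [v_6,v_7].
This gives a 30×20 integer matrix of rank 20; reducing to Smith normal form yields diagonal entries (1,1,1,1,1,1,1,1,1,1,1,1,1,1,1,1,1,1,1,2).

Reading off H_k = ker ∂_k / im ∂_{k+1}:

  H_0: rank C_0 − rank ∂_1 = 10 − 9 = 1, and the invariant factors of ∂_1 are all 1, so H_0 ≅ Z.
  H_1: rank ker ∂_1 − rank ∂_2 = (30 − 9) − 20 = 1, and ∂_2 has invariant factor 2 > 1, so H_1 ≅ Z ⊕ Z/2.
  H_2: rank ker ∂_2 − rank ∂_3 = (20 − 20) − 0 = 0, and there is no ∂_3, so H_2 ≅ 0.

H_0 = Z,  H_1 = Z ⊕ Z/2,  H_2 = 0.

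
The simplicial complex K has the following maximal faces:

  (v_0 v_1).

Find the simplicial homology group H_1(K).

H_1 ≅ 0.

Take the total order v_0 < v_1 on the vertex set. Then K (dimension 1) consists of the simplices:

  0-simplices (2): [v_0], [v_1]
  1-simplices (1): [v_0,v_1]

giving chain groups C_0 ≅ Z^2, C_1 ≅ Z^1.

∂_1: C_1 → C_0 sends each edge [p,q] (with p < q) to q − p. For instance
  ∂[v_0,v_1] = [v_1] − [v_0].
The resulting 2×1 matrix has rank 1, and its Smith normal form has invariant factors (1).

Computing H_k = (kernel of ∂_k) / (image of ∂_{k+1}):

  H_1: rank ker ∂_1 − rank ∂_2 = (1 − 1) − 0 = 0, and there is no ∂_2, so H_1 ≅ 0.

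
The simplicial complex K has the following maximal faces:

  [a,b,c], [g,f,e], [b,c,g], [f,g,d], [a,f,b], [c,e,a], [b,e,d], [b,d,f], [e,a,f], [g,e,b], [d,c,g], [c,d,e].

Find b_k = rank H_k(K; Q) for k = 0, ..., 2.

Order the vertices as a < b < c < d < e < f < g. Listing each simplex with vertices in this order, K has dimension 2 with simplices:

  0-simplices (7): a, b, c, d, e, f, g
  1-simplices (18): ab, ac, ae, af, bc, bd, be, bf, bg, cd, ce, cg, de, df, dg, ef, eg, fg
  2-simplices (12): abc, abf, ace, aef, bcg, bde, bdf, beg, cde, cdg, dfg, efg

Hence C_0 ≅ Z^7, C_1 ≅ Z^18, C_2 ≅ Z^12.

The boundary map ∂_1: C_1 → C_0 sends each edge [p,q] (with p < q) to q − p. For instance
  ∂cg = g − c.
The resulting 7×18 matrix has rank 6, and its Smith normal form has invariant factors (1,1,1,1,1,1).

∂_2: C_2 → C_1 sends each 2-simplex [p,q,r] to [q,r] − [p,r] + [p,q]. For instance
  ∂dfg = fg − dg + df,
  ∂cdg = dg − cg + cd.
As a 18×12 matrix over Z this has rank 12, with invariant factors (1,1,1,1,1,1,1,1,1,1,1,2).

Computing H_k = (kernel of ∂_k) / (image of ∂_{k+1}):

  H_0: rank C_0 − rank ∂_1 = 7 − 6 = 1, and the invariant factors of ∂_1 are all 1, so H_0 = Z.
  H_1: rank ker ∂_1 − rank ∂_2 = (18 − 6) − 12 = 0, and ∂_2 has invariant factor 2 > 1, so H_1 = Z/2.
  H_2: rank ker ∂_2 − rank ∂_3 = (12 − 12) − 0 = 0, and there is no ∂_3, so H_2 = 0.

Hence the Betti numbers are b_0 = 1, b_1 = 0, b_2 = 0.

b_0 = 1, b_1 = 0, b_2 = 0.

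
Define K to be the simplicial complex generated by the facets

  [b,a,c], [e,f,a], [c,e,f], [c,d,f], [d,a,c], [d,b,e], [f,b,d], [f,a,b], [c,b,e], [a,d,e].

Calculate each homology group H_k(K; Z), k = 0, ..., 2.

H_0 ≅ Z,  H_1 ≅ Z/2,  H_2 = 0.

Order the vertices as a < b < c < d < e < f. Listing each simplex with vertices in this order, K has dimension 2 with simplices:

  0-simplices (6): a, b, c, d, e, f
  1-simplices (15): ab, ac, ad, ae, af, bc, bd, be, bf, cd, ce, cf, de, df, ef
  2-simplices (10): abc, abf, acd, ade, aef, bce, bde, bdf, cdf, cef

giving chain groups C_0 ≅ Z^6, C_1 ≅ Z^15, C_2 ≅ Z^10.

The boundary map ∂_1: C_1 → C_0 is given by ∂[p,q] = [q] − [p].
This gives a 6×15 integer matrix of rank 5; reducing to Smith normal form yields diagonal entries (1,1,1,1,1).

Boundary ∂_2: C_2 → C_1 sends each 2-simplex [p,q,r] to [q,r] − [p,r] + [p,q]. For instance
  ∂ade = de − ae + ad,
  ∂abc = bc − ac + ab.
This gives a 15×10 integer matrix of rank 10; reducing to Smith normal form yields diagonal entries (1,1,1,1,1,1,1,1,1,2).

Reading off H_k = ker ∂_k / im ∂_{k+1}:

  H_0: rank C_0 − rank ∂_1 = 6 − 5 = 1, and the invariant factors of ∂_1 are all 1, so H_0 = Z.
  H_1: rank ker ∂_1 − rank ∂_2 = (15 − 5) − 10 = 0, and ∂_2 has invariant factor 2 > 1, so H_1 = Z/2.
  H_2: rank ker ∂_2 − rank ∂_3 = (10 − 10) − 0 = 0, and there is no ∂_3, so H_2 = 0.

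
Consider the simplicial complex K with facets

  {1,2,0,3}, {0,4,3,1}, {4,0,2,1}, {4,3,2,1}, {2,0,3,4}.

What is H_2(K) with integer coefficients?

Fix the vertex order 0 < 1 < 2 < 3 < 4 and write every simplex with vertices in increasing order. Then dim K = 3 and the simplices of K are:

  0-simplices (5): [0], [1], [2], [3], [4]
  1-simplices (10): [0,1], [0,2], [0,3], [0,4], [1,2], [1,3], [1,4], [2,3], [2,4], [3,4]
  2-simplices (10): [0,1,2], [0,1,3], [0,1,4], [0,2,3], [0,2,4], [0,3,4], [1,2,3], [1,2,4], [1,3,4], [2,3,4]
  3-simplices (5): [0,1,2,3], [0,1,2,4], [0,1,3,4], [0,2,3,4], [1,2,3,4]

giving chain groups C_0 ≅ Z^5, C_1 ≅ Z^10, C_2 ≅ Z^10, C_3 ≅ Z^5.

Boundary ∂_1: C_1 → C_0 sends each edge [p,q] (with p < q) to q − p. For instance
  ∂[0,1] = [1] − [0].
The resulting 5×10 matrix has rank 4, and its Smith normal form has invariant factors (1,1,1,1).

Boundary ∂_2: C_2 → C_1 sends each 2-simplex [p,q,r] to [q,r] − [p,r] + [p,q]. For instance
  ∂[0,2,4] = [2,4] − [0,4] + [0,2],
  ∂[0,1,4] = [1,4] − [0,4] + [0,1].
This gives a 10×10 integer matrix of rank 6; reducing to Smith normal form yields diagonal entries (1,1,1,1,1,1).

∂_3: C_3 → C_2 sends each 3-simplex σ to the alternating sum Σ_i (−1)^i (σ with its i-th vertex removed). For instance
  ∂[0,2,3,4] = [2,3,4] − [0,3,4] + [0,2,4] − [0,2,3],
  ∂[0,1,2,3] = [1,2,3] − [0,2,3] + [0,1,3] − [0,1,2].
As a 10×5 matrix over Z this has rank 4, with invariant factors (1,1,1,1).

From H_k ≅ ker(∂_k) / im(∂_{k+1}) we obtain:

  H_2: rank ker ∂_2 − rank ∂_3 = (10 − 6) − 4 = 0, and the invariant factors of ∂_3 are all 1, so H_2 = 0.

H_2 = 0.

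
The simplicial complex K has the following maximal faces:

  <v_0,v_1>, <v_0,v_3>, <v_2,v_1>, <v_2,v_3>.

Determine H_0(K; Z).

We work with the vertex ordering v_0 < v_1 < v_2 < v_3. The simplices of K, each written with vertices in increasing order, are:

  0-simplices (4): [v_0], [v_1], [v_2], [v_3]
  1-simplices (4): [v_0,v_1], [v_0,v_3], [v_1,v_2], [v_2,v_3]

so the chain groups are C_0 ≅ Z^4, C_1 ≅ Z^4.

Boundary ∂_1: C_1 → C_0 is given by ∂[p,q] = [q] − [p]. For instance
  ∂[v_0,v_1] = [v_1] − [v_0].
This gives a 4×4 integer matrix of rank 3; reducing to Smith normal form yields diagonal entries (1,1,1).

Computing H_k = (kernel of ∂_k) / (image of ∂_{k+1}):

  H_0: rank C_0 − rank ∂_1 = 4 − 3 = 1, and the invariant factors of ∂_1 are all 1, so H_0 ≅ Z.

H_0 ≅ Z.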